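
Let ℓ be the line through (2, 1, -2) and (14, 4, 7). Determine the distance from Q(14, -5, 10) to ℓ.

3√10

A direction vector is d = (12, 3, 9).
AP = (12, -6, 12), and AP × d = (-90, 36, 108).
|AP × d|² = 21060 and |d|² = 234, so the distance is √(21060/234) = √90 = 3√10.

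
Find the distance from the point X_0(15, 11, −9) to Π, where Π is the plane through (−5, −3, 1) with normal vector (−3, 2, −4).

8/√29

The plane has equation n·(r − (−5, −3, 1)) = 0, i.e. n·r = 5.
Then n·(15, 11, −9) − 5 = 8.
|n| = √(9 + 4 + 16) = √29, so the distance is |8|/√29 = 8√29/29.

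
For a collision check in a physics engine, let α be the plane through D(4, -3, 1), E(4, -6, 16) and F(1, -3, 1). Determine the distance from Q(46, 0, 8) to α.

11√26/13

DE = (0, -3, 15) and DF = (-3, 0, 0), so a normal is n = DE × DF = (0, -45, -9).
Then n·(46, 0, 8) - 126 = -198.
|n| = √(0 + 2025 + 81) = 9√26, so the distance is |-198|/(9√26) = 11√26/13.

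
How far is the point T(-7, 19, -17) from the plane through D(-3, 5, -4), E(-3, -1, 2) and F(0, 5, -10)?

DE = (0, -6, 6) and DF = (3, 0, -6), so a normal is n = DE × DF = (36, 18, 18).
Then n·(-7, 19, -17) - (-90) = -126.
|n| = √(1296 + 324 + 324) = 18√6, so the distance is |-126|/(18√6) = 7√6/6.

7/√6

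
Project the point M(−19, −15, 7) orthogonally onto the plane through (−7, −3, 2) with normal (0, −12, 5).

The perpendicular from M has direction n = (0, −12, 5): r = (−19, −15, 7) + λ(0, −12, 5).
Substitute into the plane: n·(M + λn) = 46 gives 215 + 169λ = 46, so λ = -1.
Foot = (−19, −15, 7) + (-1)·(0, −12, 5) = (−19, −3, 2).

(-19, -3, 2)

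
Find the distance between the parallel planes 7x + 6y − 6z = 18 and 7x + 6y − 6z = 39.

21/11

Both planes have normal n = (7, 6, −6), |n| = 11. Any point on the first plane is at distance |39 − 18|/|n| = 21/11 from the second.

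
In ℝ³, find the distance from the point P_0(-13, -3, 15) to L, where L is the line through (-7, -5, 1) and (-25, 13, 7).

A direction vector is d = (-18, 18, 6).
AP = (-6, 2, 14); AP·d = 228, |AP|² = 236, |d|² = 684.
distance² = |AP|² − (AP·d)²/|d|² = 236 − 51984/684 = 160, so the distance is 4√10.

4√10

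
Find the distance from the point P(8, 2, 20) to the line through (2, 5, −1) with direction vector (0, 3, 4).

Direction vector d = (0, 3, 4).
AP = (6, −3, 21), and AP × d = (−75, −24, 18).
|AP × d|² = 6525 and |d|² = 25, so the distance is √(6525/25) = √261 = 3√29.

3√29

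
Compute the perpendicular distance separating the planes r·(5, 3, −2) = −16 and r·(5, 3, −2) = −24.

With common normal n = (5, 3, −2) (|n| = √38), the distance is |(-16) − (-24)|/|n| = 8/√38 = 4√38/19.

8/√38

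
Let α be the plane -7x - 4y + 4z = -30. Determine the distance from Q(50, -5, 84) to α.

4

Normal vector n = (-7, -4, 4), and n·(50, -5, 84) - (-30) = 36.
|n| = √(49 + 16 + 16) = 9, so the distance is |36|/9 = 4.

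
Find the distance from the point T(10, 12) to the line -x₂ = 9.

21

d = |0·10 + (-1)·12 − 9| / √(0 + 1) = |-21|/1 = 21.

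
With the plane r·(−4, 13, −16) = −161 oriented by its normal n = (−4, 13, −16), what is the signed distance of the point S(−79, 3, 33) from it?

n·S − (-161) = -12.
|n| = 21, so the signed distance is -12/21 = -4/7.

-4/7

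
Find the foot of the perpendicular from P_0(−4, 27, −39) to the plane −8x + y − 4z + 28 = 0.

The perpendicular from P_0 has direction n = (−8, 1, −4): r = (−4, 27, −39) + t(−8, 1, −4).
Substitute into the plane: n·(P_0 + tn) = -28 gives 215 + 81t = -28, so t = -3.
Foot = (−4, 27, −39) + (-3)·(−8, 1, −4) = (20, 24, −27).

(20, 24, -27)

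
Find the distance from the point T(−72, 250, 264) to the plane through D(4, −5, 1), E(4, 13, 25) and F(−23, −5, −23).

5

DE = (0, 18, 24) and DF = (−27, 0, −24), so a normal is n = DE × DF = (−432, −648, 486).
Then n·(−72, 250, 264) − 1998 = −4590.
|n| = √(186624 + 419904 + 236196) = 918, so the distance is |-4590|/918 = 5.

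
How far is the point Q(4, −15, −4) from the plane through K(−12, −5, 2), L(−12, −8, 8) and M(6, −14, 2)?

10/√6

KL = (0, −3, 6) and KM = (18, −9, 0), so a normal is n = KL × KM = (54, 108, 54).
Then n·(4, −15, −4) − (−1080) = −540.
|n| = √(2916 + 11664 + 2916) = 54√6, so the distance is |-540|/(54√6) = 10/√6.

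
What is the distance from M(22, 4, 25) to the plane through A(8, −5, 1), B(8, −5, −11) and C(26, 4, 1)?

AB = (0, 0, −12) and AC = (18, 9, 0), so a normal is n = AB × AC = (108, −216, 0).
n = (108, −216, 0); n·P − 1944 = -432; |n| = 108√5; distance = 432/(108√5) = 4/√5.

4√5/5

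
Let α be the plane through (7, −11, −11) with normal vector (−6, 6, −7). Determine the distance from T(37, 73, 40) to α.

The plane has equation n·(r − (7, −11, −11)) = 0, i.e. n·r = -31.
Then n·(37, 73, 40) − (−31) = −33.
|n| = √(36 + 36 + 49) = 11, so the distance is |-33|/11 = 3.

3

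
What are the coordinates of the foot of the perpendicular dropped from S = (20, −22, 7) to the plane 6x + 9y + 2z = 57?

The perpendicular from S has direction n = (6, 9, 2): r = (20, −22, 7) + μ(6, 9, 2).
Substitute into the plane: n·(S + μn) = 57 gives -64 + 121μ = 57, so μ = 1.
Foot = (20, −22, 7) + 1·(6, 9, 2) = (26, −13, 9).

(26, -13, 9)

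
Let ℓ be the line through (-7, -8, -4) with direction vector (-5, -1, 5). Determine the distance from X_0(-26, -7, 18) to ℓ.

√30

Direction vector d = (-5, -1, 5).
AP = (-19, 1, 22), and AP × d = (27, -15, 24).
|AP × d|² = 1530 and |d|² = 51, so the distance is √(1530/51) = √30.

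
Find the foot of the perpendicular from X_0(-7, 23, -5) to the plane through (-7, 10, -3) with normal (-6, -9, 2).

The perpendicular from X_0 has direction n = (-6, -9, 2): r = (-7, 23, -5) + λ(-6, -9, 2).
Substitute into the plane: n·(X_0 + λn) = -54 gives -175 + 121λ = -54, so λ = 1.
Foot = (-7, 23, -5) + 1·(-6, -9, 2) = (-13, 14, -3).

(-13, 14, -3)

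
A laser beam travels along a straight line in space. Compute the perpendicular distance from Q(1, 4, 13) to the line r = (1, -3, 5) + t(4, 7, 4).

4√2

Direction vector d = (4, 7, 4).
AP = (0, 7, 8), and AP × d = (-28, 32, -28).
|AP × d|² = 2592 and |d|² = 81, so the distance is √(2592/81) = √32 = 4√2.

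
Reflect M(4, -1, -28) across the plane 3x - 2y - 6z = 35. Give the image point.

With n = (3, -2, -6), the signed offset is (n·M − 35)/|n|² = 147/49 = 3.
M' = M − 2t·n = (4, -1, -28) − 6·(3, -2, -6) = (-14, 11, 8).

(-14, 11, 8)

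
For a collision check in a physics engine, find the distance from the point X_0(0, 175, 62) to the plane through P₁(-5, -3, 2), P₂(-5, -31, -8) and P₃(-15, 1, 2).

4

P₁P₂ = (0, -28, -10) and P₁P₃ = (-10, 4, 0), so a normal is n = P₁P₂ × P₁P₃ = (40, 100, -280).
n = (40, 100, -280); n·P − (-1060) = 1200; |n| = 300; distance = 1200/300 = 4.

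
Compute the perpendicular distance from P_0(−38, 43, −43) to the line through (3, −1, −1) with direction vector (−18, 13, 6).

Direction vector d = (−18, 13, 6).
AP = (−41, 44, −42), and AP × d = (810, 1002, 259).
|AP × d|² = 1727185 and |d|² = 529, so the distance is √(1727185/529) = √3265.

√3265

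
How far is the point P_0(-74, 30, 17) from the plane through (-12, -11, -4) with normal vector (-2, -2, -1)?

7

The plane has equation n·(r − (-12, -11, -4)) = 0, i.e. n·r = 50.
Then n·(-74, 30, 17) - 50 = 21.
|n| = √(4 + 4 + 1) = 3, so the distance is |21|/3 = 7.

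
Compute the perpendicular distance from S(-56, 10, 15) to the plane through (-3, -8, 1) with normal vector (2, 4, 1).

The plane has equation n·(r − (-3, -8, 1)) = 0, i.e. n·r = -37.
n = (2, 4, 1); n·P − (-37) = -20; |n| = √21; distance = 20/√21 = 20√21/21.

20/√21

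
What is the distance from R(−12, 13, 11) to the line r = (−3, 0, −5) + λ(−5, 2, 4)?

Direction vector d = (−5, 2, 4).
AP = (−9, 13, 16); AP·d = 135, |AP|² = 506, |d|² = 45.
distance² = |AP|² − (AP·d)²/|d|² = 506 − 18225/45 = 101, so the distance is √101.

√101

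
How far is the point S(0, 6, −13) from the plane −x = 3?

Normal vector n = (−1, 0, 0), and n·(0, 6, −13) − 3 = −3.
|n| = √(1 + 0 + 0) = 1, so the distance is |-3|/1 = 3.

3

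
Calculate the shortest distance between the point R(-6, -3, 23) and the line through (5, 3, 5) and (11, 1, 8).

A direction vector is d = (6, -2, 3).
AP = (-11, -6, 18), and AP × d = (18, 141, 58).
|AP × d|² = 23569 and |d|² = 49, so the distance is √(23569/49) = √481.

√481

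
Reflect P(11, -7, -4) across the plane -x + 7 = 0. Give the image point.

n = (-1, 0, 0), |n|² = 1, n·P − (-7) = -4, so t = -4/1 = -4.
Foot F = P − (-4)·n = (7, -7, -4); the reflection is 2F − P = (3, -7, -4).

(3, -7, -4)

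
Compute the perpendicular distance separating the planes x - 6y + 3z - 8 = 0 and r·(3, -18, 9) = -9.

11√46/46

Divide the second equation by 3 to match normals: x - 6y + 3z = -3.
Both planes have normal n = (1, -6, 3), |n| = √46. Any point on the first plane is at distance |(-3) − 8|/|n| = 11/√46 from the second.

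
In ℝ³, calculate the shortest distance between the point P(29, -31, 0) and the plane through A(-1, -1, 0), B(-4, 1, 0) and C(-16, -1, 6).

AB = (-3, 2, 0) and AC = (-15, 0, 6), so a normal is n = AB × AC = (12, 18, 30).
Then n·(29, -31, 0) - (-30) = -180.
|n| = √(144 + 324 + 900) = 6√38, so the distance is |-180|/(6√38) = 15√38/19.

30/√38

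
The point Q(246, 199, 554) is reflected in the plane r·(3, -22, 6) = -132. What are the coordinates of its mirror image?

(5706/23, 4225/23, 12838/23)

With n = (3, -22, 6), the signed offset is (n·Q − (-132))/|n|² = -184/529 = -8/23.
Q' = Q − 2t·n = (246, 199, 554) − (-16/23)·(3, -22, 6) = (5706/23, 4225/23, 12838/23).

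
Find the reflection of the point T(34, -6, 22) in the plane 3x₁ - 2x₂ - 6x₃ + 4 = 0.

(250/7, -50/7, 130/7)

With n = (3, -2, -6), the signed offset is (n·T − (-4))/|n|² = -14/49 = -2/7.
T' = T − 2t·n = (34, -6, 22) − (-4/7)·(3, -2, -6) = (250/7, -50/7, 130/7).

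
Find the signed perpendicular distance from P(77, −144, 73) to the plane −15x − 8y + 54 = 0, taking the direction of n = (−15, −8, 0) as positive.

n·P − (-54) = 51.
|n| = 17, so the signed distance is 51/17 = 3.

3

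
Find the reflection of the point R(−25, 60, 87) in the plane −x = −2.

n = (−1, 0, 0), |n|² = 1, n·R − (-2) = 27, so t = 27/1 = 27.
Foot F = R − 27·n = (2, 60, 87); the reflection is 2F − R = (29, 60, 87).

(29, 60, 87)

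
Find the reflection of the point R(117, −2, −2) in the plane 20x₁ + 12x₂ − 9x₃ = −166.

(-43, -98, 70)

n = (20, 12, −9), |n|² = 625, n·R − (-166) = 2500, so t = 2500/625 = 4.
Foot F = R − 4·n = (37, −50, 34); the reflection is 2F − R = (−43, −98, 70).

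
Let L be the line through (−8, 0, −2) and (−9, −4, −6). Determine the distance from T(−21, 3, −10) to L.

√209

A direction vector is d = (−1, −4, −4).
AP = (−13, 3, −8); AP·d = 33, |AP|² = 242, |d|² = 33.
distance² = |AP|² − (AP·d)²/|d|² = 242 − 1089/33 = 209, so the distance is √209.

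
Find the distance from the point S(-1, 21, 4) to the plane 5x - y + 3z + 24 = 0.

Normal vector n = (5, -1, 3), and n·(-1, 21, 4) - (-24) = 10.
|n| = √(25 + 1 + 9) = √35, so the distance is |10|/√35 = 10/√35.

10/√35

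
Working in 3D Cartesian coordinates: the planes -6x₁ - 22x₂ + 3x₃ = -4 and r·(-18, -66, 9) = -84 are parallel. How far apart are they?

Divide the second equation by 3 to match normals: -6x₁ - 22x₂ + 3x₃ = -28.
With common normal n = (-6, -22, 3) (|n| = 23), the distance is |(-4) − (-28)|/|n| = 24/23.

24/23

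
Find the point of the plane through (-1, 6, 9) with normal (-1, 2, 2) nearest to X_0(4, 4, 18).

(5, 2, 16)

The perpendicular from X_0 has direction n = (-1, 2, 2): r = (4, 4, 18) + t(-1, 2, 2).
Substitute into the plane: n·(X_0 + tn) = 31 gives 40 + 9t = 31, so t = -1.
Foot = (4, 4, 18) + (-1)·(-1, 2, 2) = (5, 2, 16).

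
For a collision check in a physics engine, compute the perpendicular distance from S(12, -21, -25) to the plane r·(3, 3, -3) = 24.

d = |3·12 + 3·(-21) + (-3)·(-25) − 24| / √(9 + 9 + 9) = |24| / (3√3) = 8√3/3.

8/√3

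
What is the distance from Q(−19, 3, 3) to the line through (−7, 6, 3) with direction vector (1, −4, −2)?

3√17

Direction vector d = (1, −4, −2).
AP = (−12, −3, 0); AP·d = 0, |AP|² = 153, |d|² = 21.
distance² = |AP|² − (AP·d)²/|d|² = 153 − 0/21 = 153, so the distance is 3√17.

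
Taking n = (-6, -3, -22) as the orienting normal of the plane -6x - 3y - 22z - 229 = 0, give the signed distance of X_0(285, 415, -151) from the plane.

6

n·X_0 − 229 = 138.
|n| = 23, so the signed distance is 138/23 = 6.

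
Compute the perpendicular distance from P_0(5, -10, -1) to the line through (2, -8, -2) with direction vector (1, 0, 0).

Direction vector d = (1, 0, 0).
AP = (3, -2, 1); AP·d = 3, |AP|² = 14, |d|² = 1.
distance² = |AP|² − (AP·d)²/|d|² = 14 − 9/1 = 5, so the distance is √5.

√5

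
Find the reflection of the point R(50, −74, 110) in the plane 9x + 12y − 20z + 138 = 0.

(122, 22, -50)

With n = (9, 12, −20), the signed offset is (n·R − (-138))/|n|² = -2500/625 = -4.
R' = R − 2t·n = (50, −74, 110) − (-8)·(9, 12, −20) = (122, 22, −50).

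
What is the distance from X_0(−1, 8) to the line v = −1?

9

d = |0·(-1) + 1·8 − (-1)| / √(0 + 1) = |9|/1 = 9.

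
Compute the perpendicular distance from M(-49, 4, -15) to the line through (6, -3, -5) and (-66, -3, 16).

A direction vector is d = (-72, 0, 21).
AP = (-55, 7, -10); AP·d = 3750, |AP|² = 3174, |d|² = 5625.
distance² = |AP|² − (AP·d)²/|d|² = 3174 − 14062500/5625 = 674, so the distance is √674.

√674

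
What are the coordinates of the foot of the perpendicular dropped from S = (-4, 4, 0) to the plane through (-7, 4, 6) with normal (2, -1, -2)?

(-8, 6, 4)

n = (2, -1, -2), |n|² = 9, and n·S − (-30) = 18.
t = 18/9 = 2, so the foot is S − t·n = (-4, 4, 0) − 2·(2, -1, -2) = (-8, 6, 4).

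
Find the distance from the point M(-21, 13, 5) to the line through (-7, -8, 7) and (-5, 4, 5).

√299

A direction vector is d = (2, 12, -2).
AP = (-14, 21, -2), and AP × d = (-18, -32, -210).
|AP × d|² = 45448 and |d|² = 152, so the distance is √(45448/152) = √299.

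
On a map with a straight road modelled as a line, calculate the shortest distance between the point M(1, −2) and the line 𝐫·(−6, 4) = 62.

d = |(-6)·1 + 4·(-2) − 62| / √(36 + 16) = |-76|/(2√13) = 38/√13.

38√13/13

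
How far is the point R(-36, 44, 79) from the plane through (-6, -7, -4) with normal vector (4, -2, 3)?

27√29/29

The plane has equation n·(r − (-6, -7, -4)) = 0, i.e. n·r = -22.
Then n·(-36, 44, 79) - (-22) = 27.
|n| = √(16 + 4 + 9) = √29, so the distance is |27|/√29 = 27√29/29.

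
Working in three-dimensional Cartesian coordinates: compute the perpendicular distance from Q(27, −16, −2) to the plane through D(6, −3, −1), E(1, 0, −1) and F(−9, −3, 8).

7√59/59

DE = (−5, 3, 0) and DF = (−15, 0, 9), so a normal is n = DE × DF = (27, 45, 45).
n = (27, 45, 45); n·P − (-18) = -63; |n| = 9√59; distance = 63/(9√59) = 7√59/59.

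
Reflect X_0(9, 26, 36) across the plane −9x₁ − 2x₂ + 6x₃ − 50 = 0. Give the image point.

(153/11, 298/11, 360/11)

With n = (−9, −2, 6), the signed offset is (n·X_0 − 50)/|n|² = 33/121 = 3/11.
X_0' = X_0 − 2t·n = (9, 26, 36) − (6/11)·(−9, −2, 6) = (153/11, 298/11, 360/11).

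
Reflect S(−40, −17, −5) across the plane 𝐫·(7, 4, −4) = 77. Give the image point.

n = (7, 4, −4), |n|² = 81, n·S − 77 = -405, so t = -405/81 = -5.
Foot F = S − (-5)·n = (−5, 3, −25); the reflection is 2F − S = (30, 23, −45).

(30, 23, -45)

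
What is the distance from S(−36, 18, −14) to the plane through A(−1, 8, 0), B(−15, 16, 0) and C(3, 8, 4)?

AB = (−14, 8, 0) and AC = (4, 0, 4), so a normal is n = AB × AC = (32, 56, −32).
d = |32·(-36) + 56·18 + (-32)·(-14) − 416| / √(1024 + 3136 + 1024) = |-112| / 72 = 14/9.

14/9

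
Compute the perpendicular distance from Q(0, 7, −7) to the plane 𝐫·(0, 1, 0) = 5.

Normal vector n = (0, 1, 0), and n·(0, 7, −7) − 5 = 2.
|n| = √(0 + 1 + 0) = 1, so the distance is |2|/1 = 2.

2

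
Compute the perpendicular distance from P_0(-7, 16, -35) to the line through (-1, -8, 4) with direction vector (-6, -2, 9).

Direction vector d = (-6, -2, 9).
AP = (-6, 24, -39); AP·d = -363, |AP|² = 2133, |d|² = 121.
distance² = |AP|² − (AP·d)²/|d|² = 2133 − 131769/121 = 1044, so the distance is 6√29.

6√29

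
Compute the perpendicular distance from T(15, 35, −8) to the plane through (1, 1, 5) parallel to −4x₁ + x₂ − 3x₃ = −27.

Parallel planes share the normal n = (−4, 1, −3); since (1, 1, 5) lies on the plane, its equation is −4x₁ + x₂ − 3x₃ = -18.
d = |(-4)·15 + 1·35 + (-3)·(-8) − (-18)| / √(16 + 1 + 9) = |17| / √26 = 17√26/26.

17√26/26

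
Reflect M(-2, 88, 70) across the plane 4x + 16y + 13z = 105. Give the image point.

(-42, -72, -60)

n = (4, 16, 13), |n|² = 441, n·M − 105 = 2205, so t = 2205/441 = 5.
Foot F = M − 5·n = (-22, 8, 5); the reflection is 2F − M = (-42, -72, -60).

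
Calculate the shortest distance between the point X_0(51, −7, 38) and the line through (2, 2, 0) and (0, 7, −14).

A direction vector is d = (−2, 5, −14).
AP = (49, −9, 38); AP·d = -675, |AP|² = 3926, |d|² = 225.
distance² = |AP|² − (AP·d)²/|d|² = 3926 − 455625/225 = 1901, so the distance is √1901.

√1901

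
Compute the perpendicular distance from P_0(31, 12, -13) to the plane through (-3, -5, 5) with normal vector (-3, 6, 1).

The plane has equation n·(r − (-3, -5, 5)) = 0, i.e. n·r = -16.
d = |(-3)·31 + 6·12 + 1·(-13) − (-16)| / √(9 + 36 + 1) = |-18| / √46 = 9√46/23.

9√46/23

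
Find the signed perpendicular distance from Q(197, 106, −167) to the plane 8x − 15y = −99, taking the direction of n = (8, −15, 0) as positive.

5

n·Q − (-99) = 85.
|n| = 17, so the signed distance is 85/17 = 5.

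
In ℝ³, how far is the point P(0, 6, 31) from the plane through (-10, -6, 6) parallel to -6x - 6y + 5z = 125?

7√97/97

Parallel planes share the normal n = (-6, -6, 5); since (-10, -6, 6) lies on the plane, its equation is -6x - 6y + 5z = 126.
Then n·(0, 6, 31) - 126 = -7.
|n| = √(36 + 36 + 25) = √97, so the distance is |-7|/√97 = 7√97/97.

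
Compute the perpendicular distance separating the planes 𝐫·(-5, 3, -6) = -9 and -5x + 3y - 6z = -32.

23√70/70

Both planes have normal n = (-5, 3, -6), |n| = √70. Any point on the first plane is at distance |(-32) − (-9)|/|n| = 23/√70 from the second.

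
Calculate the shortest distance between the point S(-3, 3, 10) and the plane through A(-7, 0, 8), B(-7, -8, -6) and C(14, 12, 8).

1/3

AB = (0, -8, -14) and AC = (21, 12, 0), so a normal is n = AB × AC = (168, -294, 168).
d = |168·(-3) + (-294)·3 + 168·10 − 168| / √(28224 + 86436 + 28224) = |126| / 378 = 1/3.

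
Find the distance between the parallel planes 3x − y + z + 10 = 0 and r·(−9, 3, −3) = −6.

Divide the second equation by -3 to match normals: 3x − y + z = 2.
Both planes have normal n = (3, −1, 1), |n| = √11. Any point on the first plane is at distance |2 − (-10)|/|n| = 12/√11 from the second.

12√11/11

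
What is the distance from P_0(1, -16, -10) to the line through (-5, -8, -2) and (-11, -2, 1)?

2√5

A direction vector is d = (-6, 6, 3).
AP = (6, -8, -8), and AP × d = (24, 30, -12).
|AP × d|² = 1620 and |d|² = 81, so the distance is √(1620/81) = √20 = 2√5.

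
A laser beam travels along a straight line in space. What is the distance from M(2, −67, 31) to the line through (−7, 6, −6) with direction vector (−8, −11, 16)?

√2810

Direction vector d = (−8, −11, 16).
AP = (9, −73, 37); AP·d = 1323, |AP|² = 6779, |d|² = 441.
distance² = |AP|² − (AP·d)²/|d|² = 6779 − 1750329/441 = 2810, so the distance is √2810.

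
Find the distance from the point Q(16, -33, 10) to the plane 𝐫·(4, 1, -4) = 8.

17/√33

Normal vector n = (4, 1, -4), and n·(16, -33, 10) - 8 = -17.
|n| = √(16 + 1 + 16) = √33, so the distance is |-17|/√33 = 17√33/33.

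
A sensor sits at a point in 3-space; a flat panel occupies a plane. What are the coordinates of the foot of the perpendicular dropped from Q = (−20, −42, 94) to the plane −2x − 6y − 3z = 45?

The perpendicular from Q has direction n = (−2, −6, −3): r = (−20, −42, 94) + μ(−2, −6, −3).
Substitute into the plane: n·(Q + μn) = 45 gives 10 + 49μ = 45, so μ = 5/7.
Foot = (−20, −42, 94) + (5/7)·(−2, −6, −3) = (−150/7, −324/7, 643/7).

(-150/7, -324/7, 643/7)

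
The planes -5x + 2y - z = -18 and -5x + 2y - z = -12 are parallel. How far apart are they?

√30/5

Both planes have normal n = (-5, 2, -1), |n| = √30. Any point on the first plane is at distance |(-12) − (-18)|/|n| = 6/√30 from the second.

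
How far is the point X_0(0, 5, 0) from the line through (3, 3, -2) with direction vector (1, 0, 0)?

Direction vector d = (1, 0, 0).
AP = (-3, 2, 2); AP·d = -3, |AP|² = 17, |d|² = 1.
distance² = |AP|² − (AP·d)²/|d|² = 17 − 9/1 = 8, so the distance is 2√2.

2√2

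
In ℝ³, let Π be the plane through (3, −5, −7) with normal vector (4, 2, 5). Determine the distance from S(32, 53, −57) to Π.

6/√5

The plane has equation n·(r − (3, −5, −7)) = 0, i.e. n·r = -33.
Then n·(32, 53, −57) − (−33) = −18.
|n| = √(16 + 4 + 25) = 3√5, so the distance is |-18|/(3√5) = 6√5/5.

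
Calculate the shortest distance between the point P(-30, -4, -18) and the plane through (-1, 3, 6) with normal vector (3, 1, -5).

26√35/35

The plane has equation n·(r − (-1, 3, 6)) = 0, i.e. n·r = -30.
n = (3, 1, -5); n·P − (-30) = 26; |n| = √35; distance = 26/√35 = 26√35/35.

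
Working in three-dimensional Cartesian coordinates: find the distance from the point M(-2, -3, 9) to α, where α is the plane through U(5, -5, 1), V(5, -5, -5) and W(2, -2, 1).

UV = (0, 0, -6) and UW = (-3, 3, 0), so a normal is n = UV × UW = (18, 18, 0).
d = |18·(-2) + 18·(-3) − 0| / √(324 + 324 + 0) = |-90| / (18√2) = 5√2/2.

5√2/2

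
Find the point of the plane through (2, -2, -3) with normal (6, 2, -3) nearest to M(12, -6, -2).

The perpendicular from M has direction n = (6, 2, -3): r = (12, -6, -2) + t(6, 2, -3).
Substitute into the plane: n·(M + tn) = 17 gives 66 + 49t = 17, so t = -1.
Foot = (12, -6, -2) + (-1)·(6, 2, -3) = (6, -8, 1).

(6, -8, 1)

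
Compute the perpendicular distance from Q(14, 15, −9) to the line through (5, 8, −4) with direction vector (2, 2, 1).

Direction vector d = (2, 2, 1).
AP = (9, 7, −5); AP·d = 27, |AP|² = 155, |d|² = 9.
distance² = |AP|² − (AP·d)²/|d|² = 155 − 729/9 = 74, so the distance is √74.

√74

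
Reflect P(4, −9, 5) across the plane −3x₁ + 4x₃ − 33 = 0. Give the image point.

With n = (−3, 0, 4), the signed offset is (n·P − 33)/|n|² = -25/25 = -1.
P' = P − 2t·n = (4, −9, 5) − (-2)·(−3, 0, 4) = (−2, −9, 13).

(-2, -9, 13)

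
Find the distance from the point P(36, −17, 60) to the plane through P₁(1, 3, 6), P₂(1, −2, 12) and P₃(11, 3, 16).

P₁P₂ = (0, −5, 6) and P₁P₃ = (10, 0, 10), so a normal is n = P₁P₂ × P₁P₃ = (−50, 60, 50).
n = (−50, 60, 50); n·P − 430 = -250; |n| = 10√86; distance = 250/(10√86) = 25√86/86.

25√86/86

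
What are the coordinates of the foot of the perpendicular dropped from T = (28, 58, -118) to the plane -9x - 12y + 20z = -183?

n = (-9, -12, 20), |n|² = 625, and n·T − (-183) = -3125.
t = -3125/625 = -5, so the foot is T − t·n = (28, 58, -118) − (-5)·(-9, -12, 20) = (-17, -2, -18).

(-17, -2, -18)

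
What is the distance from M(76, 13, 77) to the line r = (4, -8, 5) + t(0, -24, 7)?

Direction vector d = (0, -24, 7).
AP = (72, 21, 72); AP·d = 0, |AP|² = 10809, |d|² = 625.
distance² = |AP|² − (AP·d)²/|d|² = 10809 − 0/625 = 10809, so the distance is 3√1201.

3√1201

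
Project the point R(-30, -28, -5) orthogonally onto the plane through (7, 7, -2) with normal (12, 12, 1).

The perpendicular from R has direction n = (12, 12, 1): r = (-30, -28, -5) + t(12, 12, 1).
Substitute into the plane: n·(R + tn) = 166 gives -701 + 289t = 166, so t = 3.
Foot = (-30, -28, -5) + 3·(12, 12, 1) = (6, 8, -2).

(6, 8, -2)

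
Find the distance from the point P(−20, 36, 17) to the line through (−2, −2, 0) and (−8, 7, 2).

11

A direction vector is d = (−6, 9, 2).
AP = (−18, 38, 17); AP·d = 484, |AP|² = 2057, |d|² = 121.
distance² = |AP|² − (AP·d)²/|d|² = 2057 − 234256/121 = 121, so the distance is 11.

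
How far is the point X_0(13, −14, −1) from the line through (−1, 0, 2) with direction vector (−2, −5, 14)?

√401

Direction vector d = (−2, −5, 14).
AP = (14, −14, −3), and AP × d = (−211, −190, −98).
|AP × d|² = 90225 and |d|² = 225, so the distance is √(90225/225) = √401.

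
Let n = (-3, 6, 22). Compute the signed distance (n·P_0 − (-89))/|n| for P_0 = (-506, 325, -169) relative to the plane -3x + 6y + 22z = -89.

-7

n·P_0 − (-89) = -161.
|n| = 23, so the signed distance is -161/23 = -7.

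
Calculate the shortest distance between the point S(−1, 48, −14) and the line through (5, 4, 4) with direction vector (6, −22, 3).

6√5

Direction vector d = (6, −22, 3).
AP = (−6, 44, −18), and AP × d = (−264, −90, −132).
|AP × d|² = 95220 and |d|² = 529, so the distance is √(95220/529) = √180 = 6√5.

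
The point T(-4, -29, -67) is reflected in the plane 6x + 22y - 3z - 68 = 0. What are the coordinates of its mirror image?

With n = (6, 22, -3), the signed offset is (n·T − 68)/|n|² = -529/529 = -1.
T' = T − 2t·n = (-4, -29, -67) − (-2)·(6, 22, -3) = (8, 15, -73).

(8, 15, -73)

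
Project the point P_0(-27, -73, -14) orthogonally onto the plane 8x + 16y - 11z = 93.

The perpendicular from P_0 has direction n = (8, 16, -11): r = (-27, -73, -14) + μ(8, 16, -11).
Substitute into the plane: n·(P_0 + μn) = 93 gives -1230 + 441μ = 93, so μ = 3.
Foot = (-27, -73, -14) + 3·(8, 16, -11) = (-3, -25, -47).

(-3, -25, -47)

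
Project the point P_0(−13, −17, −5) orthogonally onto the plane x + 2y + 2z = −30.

(-10, -11, 1)

The perpendicular from P_0 has direction n = (1, 2, 2): r = (−13, −17, −5) + t(1, 2, 2).
Substitute into the plane: n·(P_0 + tn) = -30 gives -57 + 9t = -30, so t = 3.
Foot = (−13, −17, −5) + 3·(1, 2, 2) = (−10, −11, 1).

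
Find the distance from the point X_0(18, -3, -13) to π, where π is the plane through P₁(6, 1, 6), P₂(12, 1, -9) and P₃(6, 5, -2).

2√5/5

P₁P₂ = (6, 0, -15) and P₁P₃ = (0, 4, -8), so a normal is n = P₁P₂ × P₁P₃ = (60, 48, 24).
n = (60, 48, 24); n·P − 552 = 72; |n| = 36√5; distance = 72/(36√5) = 2√5/5.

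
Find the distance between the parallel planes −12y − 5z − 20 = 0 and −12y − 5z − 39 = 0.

With common normal n = (0, −12, −5) (|n| = 13), the distance is |20 − 39|/|n| = 19/13.

19/13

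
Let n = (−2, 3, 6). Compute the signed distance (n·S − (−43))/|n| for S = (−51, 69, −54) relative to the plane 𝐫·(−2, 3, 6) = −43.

4

n·S − (-43) = 28.
|n| = 7, so the signed distance is 28/7 = 4.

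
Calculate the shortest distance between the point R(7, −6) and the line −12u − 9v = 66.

32/5

The normal to the line is n = (−12, −9) with |n| = 15.
|n·R − 66| = |-30 − 66| = 96, so the distance is 96/15 = 32/5.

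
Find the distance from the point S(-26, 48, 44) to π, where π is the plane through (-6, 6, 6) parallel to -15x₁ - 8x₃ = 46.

4/17

Parallel planes share the normal n = (-15, 0, -8); since (-6, 6, 6) lies on the plane, its equation is -15x₁ - 8x₃ = 42.
n = (-15, 0, -8); n·P − 42 = -4; |n| = 17; distance = 4/17.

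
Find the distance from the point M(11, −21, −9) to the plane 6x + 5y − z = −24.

Normal vector n = (6, 5, −1), and n·(11, −21, −9) − (−24) = −6.
|n| = √(36 + 25 + 1) = √62, so the distance is |-6|/√62 = 6/√62.

3√62/31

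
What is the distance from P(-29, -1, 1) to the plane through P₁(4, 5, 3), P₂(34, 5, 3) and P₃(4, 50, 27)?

18/17

P₁P₂ = (30, 0, 0) and P₁P₃ = (0, 45, 24), so a normal is n = P₁P₂ × P₁P₃ = (0, -720, 1350).
Then n·(-29, -1, 1) - 450 = 1620.
|n| = √(0 + 518400 + 1822500) = 1530, so the distance is |1620|/1530 = 18/17.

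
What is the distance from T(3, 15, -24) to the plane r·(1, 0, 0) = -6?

Normal vector n = (1, 0, 0), and n·(3, 15, -24) - (-6) = 9.
|n| = √(1 + 0 + 0) = 1, so the distance is |9|/1 = 9.

9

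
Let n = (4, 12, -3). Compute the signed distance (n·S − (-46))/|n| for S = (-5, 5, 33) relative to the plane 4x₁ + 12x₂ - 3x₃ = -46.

-1

n·S − (-46) = -13.
|n| = 13, so the signed distance is -13/13 = -1.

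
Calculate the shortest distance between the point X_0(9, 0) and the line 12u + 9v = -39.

49/5

d = |12·9 + 9·0 − (-39)| / √(144 + 81) = |147|/15 = 49/5.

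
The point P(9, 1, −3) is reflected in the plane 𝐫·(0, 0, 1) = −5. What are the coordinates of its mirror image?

With n = (0, 0, 1), the signed offset is (n·P − (-5))/|n|² = 2/1 = 2.
P' = P − 2t·n = (9, 1, −3) − 4·(0, 0, 1) = (9, 1, −7).

(9, 1, -7)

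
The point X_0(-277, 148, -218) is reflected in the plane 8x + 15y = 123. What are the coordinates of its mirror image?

n = (8, 15, 0), |n|² = 289, n·X_0 − 123 = -119, so t = -119/289 = -7/17.
Foot F = X_0 − (-7/17)·n = (-4653/17, 2621/17, -218); the reflection is 2F − X_0 = (-4597/17, 2726/17, -218).

(-4597/17, 2726/17, -218)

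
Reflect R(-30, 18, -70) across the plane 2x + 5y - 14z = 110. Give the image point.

n = (2, 5, -14), |n|² = 225, n·R − 110 = 900, so t = 900/225 = 4.
Foot F = R − 4·n = (-38, -2, -14); the reflection is 2F − R = (-46, -22, 42).

(-46, -22, 42)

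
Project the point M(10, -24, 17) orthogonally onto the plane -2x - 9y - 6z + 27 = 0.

n = (-2, -9, -6), |n|² = 121, and n·M − (-27) = 121.
t = 121/121 = 1, so the foot is M − t·n = (10, -24, 17) − 1·(-2, -9, -6) = (12, -15, 23).

(12, -15, 23)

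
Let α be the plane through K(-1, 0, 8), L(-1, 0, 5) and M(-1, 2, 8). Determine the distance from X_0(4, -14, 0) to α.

5

KL = (0, 0, -3) and KM = (0, 2, 0), so a normal is n = KL × KM = (6, 0, 0).
Then n·(4, -14, 0) - (-6) = 30.
|n| = √(36 + 0 + 0) = 6, so the distance is |30|/6 = 5.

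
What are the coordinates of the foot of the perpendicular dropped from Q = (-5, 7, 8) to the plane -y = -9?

(-5, 9, 8)

The perpendicular from Q has direction n = (0, -1, 0): r = (-5, 7, 8) + λ(0, -1, 0).
Substitute into the plane: n·(Q + λn) = -9 gives -7 + 1λ = -9, so λ = -2.
Foot = (-5, 7, 8) + (-2)·(0, -1, 0) = (-5, 9, 8).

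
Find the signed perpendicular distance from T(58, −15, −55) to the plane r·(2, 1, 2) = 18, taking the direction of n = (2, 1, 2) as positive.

-9

n·T − 18 = -27.
|n| = 3, so the signed distance is -27/3 = -9.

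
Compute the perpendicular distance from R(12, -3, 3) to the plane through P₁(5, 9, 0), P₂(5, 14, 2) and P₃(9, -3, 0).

P₁P₂ = (0, 5, 2) and P₁P₃ = (4, -12, 0), so a normal is n = P₁P₂ × P₁P₃ = (24, 8, -20).
n = (24, 8, -20); n·P − 192 = 12; |n| = 4√65; distance = 12/(4√65) = 3/√65.

3√65/65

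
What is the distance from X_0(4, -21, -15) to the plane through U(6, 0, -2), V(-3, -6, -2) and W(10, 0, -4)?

UV = (-9, -6, 0) and UW = (4, 0, -2), so a normal is n = UV × UW = (12, -18, 24).
n = (12, -18, 24); n·P − 24 = 42; |n| = 6√29; distance = 42/(6√29) = 7√29/29.

7/√29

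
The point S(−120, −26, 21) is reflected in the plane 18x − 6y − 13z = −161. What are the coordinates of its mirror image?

With n = (18, −6, −13), the signed offset is (n·S − (-161))/|n|² = -2116/529 = -4.
S' = S − 2t·n = (−120, −26, 21) − (-8)·(18, −6, −13) = (24, −74, −83).

(24, -74, -83)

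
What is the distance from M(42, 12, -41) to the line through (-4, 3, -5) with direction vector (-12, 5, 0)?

Direction vector d = (-12, 5, 0).
AP = (46, 9, -36), and AP × d = (180, 432, 338).
|AP × d|² = 333268 and |d|² = 169, so the distance is √(333268/169) = √1972 = 2√493.

2√493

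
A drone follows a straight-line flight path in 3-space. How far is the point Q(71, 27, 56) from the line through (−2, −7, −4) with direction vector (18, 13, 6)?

√1621

Direction vector d = (18, 13, 6).
AP = (73, 34, 60), and AP × d = (−576, 642, 337).
|AP × d|² = 857509 and |d|² = 529, so the distance is √(857509/529) = √1621.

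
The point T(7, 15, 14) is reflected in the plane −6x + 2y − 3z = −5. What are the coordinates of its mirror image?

(-5, 19, 8)

n = (−6, 2, −3), |n|² = 49, n·T − (-5) = -49, so t = -49/49 = -1.
Foot F = T − (-1)·n = (1, 17, 11); the reflection is 2F − T = (−5, 19, 8).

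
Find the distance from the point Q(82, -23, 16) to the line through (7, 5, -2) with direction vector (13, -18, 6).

Direction vector d = (13, -18, 6).
AP = (75, -28, 18), and AP × d = (156, -216, -986).
|AP × d|² = 1043188 and |d|² = 529, so the distance is √(1043188/529) = √1972 = 2√493.

2√493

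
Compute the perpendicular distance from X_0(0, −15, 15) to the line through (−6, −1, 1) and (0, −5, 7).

2√19

A direction vector is d = (6, −4, 6).
AP = (6, −14, 14), and AP × d = (−28, 48, 60).
|AP × d|² = 6688 and |d|² = 88, so the distance is √(6688/88) = √76 = 2√19.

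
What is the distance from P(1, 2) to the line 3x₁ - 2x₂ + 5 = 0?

d = |3·1 + (-2)·2 − (-5)| / √(9 + 4) = |4|/√13 = 4√13/13.

4√13/13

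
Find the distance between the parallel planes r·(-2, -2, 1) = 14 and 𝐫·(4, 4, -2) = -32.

2/3

Divide the second equation by -2 to match normals: -2x₁ - 2x₂ + x₃ = 16.
With common normal n = (-2, -2, 1) (|n| = 3), the distance is |14 − 16|/|n| = 2/3.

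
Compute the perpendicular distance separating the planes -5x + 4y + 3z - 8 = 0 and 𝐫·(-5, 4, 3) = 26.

With common normal n = (-5, 4, 3) (|n| = 5√2), the distance is |8 − 26|/|n| = 18/(5√2) = 9√2/5.

9√2/5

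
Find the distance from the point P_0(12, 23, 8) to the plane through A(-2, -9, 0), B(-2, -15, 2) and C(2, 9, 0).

14/11

AB = (0, -6, 2) and AC = (4, 18, 0), so a normal is n = AB × AC = (-36, 8, 24).
n = (-36, 8, 24); n·P − 0 = -56; |n| = 44; distance = 56/44 = 14/11.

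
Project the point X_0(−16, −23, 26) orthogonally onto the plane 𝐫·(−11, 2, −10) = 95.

n = (−11, 2, −10), |n|² = 225, and n·X_0 − 95 = -225.
t = -225/225 = -1, so the foot is X_0 − t·n = (−16, −23, 26) − (-1)·(−11, 2, −10) = (−27, −21, 16).

(-27, -21, 16)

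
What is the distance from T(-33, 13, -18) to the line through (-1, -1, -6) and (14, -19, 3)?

2√61

A direction vector is d = (15, -18, 9).
AP = (-32, 14, -12), and AP × d = (-90, 108, 366).
|AP × d|² = 153720 and |d|² = 630, so the distance is √(153720/630) = √244 = 2√61.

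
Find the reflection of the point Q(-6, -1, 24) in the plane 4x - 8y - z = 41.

n = (4, -8, -1), |n|² = 81, n·Q − 41 = -81, so t = -81/81 = -1.
Foot F = Q − (-1)·n = (-2, -9, 23); the reflection is 2F − Q = (2, -17, 22).

(2, -17, 22)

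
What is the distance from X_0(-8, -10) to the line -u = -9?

17

d = |(-1)·(-8) + 0·(-10) − (-9)| / √(1 + 0) = |17|/1 = 17.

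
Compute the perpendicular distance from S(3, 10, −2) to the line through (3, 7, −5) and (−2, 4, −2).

3√2

A direction vector is d = (−5, −3, 3).
AP = (0, 3, 3); AP·d = 0, |AP|² = 18, |d|² = 43.
distance² = |AP|² − (AP·d)²/|d|² = 18 − 0/43 = 18, so the distance is 3√2.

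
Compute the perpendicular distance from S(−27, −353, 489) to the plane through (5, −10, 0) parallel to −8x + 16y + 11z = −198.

Parallel planes share the normal n = (−8, 16, 11); since (5, −10, 0) lies on the plane, its equation is −8x + 16y + 11z = -200.
n = (−8, 16, 11); n·P − (-200) = 147; |n| = 21; distance = 147/21 = 7.

7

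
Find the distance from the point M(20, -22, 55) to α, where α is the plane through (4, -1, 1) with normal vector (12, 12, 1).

The plane has equation n·(r − (4, -1, 1)) = 0, i.e. n·r = 37.
Then n·(20, -22, 55) - 37 = -6.
|n| = √(144 + 144 + 1) = 17, so the distance is |-6|/17 = 6/17.

6/17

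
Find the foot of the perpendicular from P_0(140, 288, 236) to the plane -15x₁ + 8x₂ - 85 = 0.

n = (-15, 8, 0), |n|² = 289, and n·P_0 − 85 = 119.
t = 119/289 = 7/17, so the foot is P_0 − t·n = (140, 288, 236) − (7/17)·(-15, 8, 0) = (2485/17, 4840/17, 236).

(2485/17, 4840/17, 236)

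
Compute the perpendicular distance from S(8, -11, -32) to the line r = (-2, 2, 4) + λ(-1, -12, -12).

Direction vector d = (-1, -12, -12).
AP = (10, -13, -36), and AP × d = (-276, 156, -133).
|AP × d|² = 118201 and |d|² = 289, so the distance is √(118201/289) = √409.

√409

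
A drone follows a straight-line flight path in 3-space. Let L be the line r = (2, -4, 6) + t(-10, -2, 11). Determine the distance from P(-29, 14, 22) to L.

Direction vector d = (-10, -2, 11).
AP = (-31, 18, 16), and AP × d = (230, 181, 242).
|AP × d|² = 144225 and |d|² = 225, so the distance is √(144225/225) = √641.

√641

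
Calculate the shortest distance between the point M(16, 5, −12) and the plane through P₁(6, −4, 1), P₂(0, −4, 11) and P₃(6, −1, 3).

7√38/38

P₁P₂ = (−6, 0, 10) and P₁P₃ = (0, 3, 2), so a normal is n = P₁P₂ × P₁P₃ = (−30, 12, −18).
Then n·(16, 5, −12) − (−246) = 42.
|n| = √(900 + 144 + 324) = 6√38, so the distance is |42|/(6√38) = 7√38/38.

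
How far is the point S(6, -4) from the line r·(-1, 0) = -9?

The normal to the line is n = (-1, 0) with |n| = 1.
|n·S − (-9)| = |-6 − (-9)| = 3, so the distance is 3/1 = 3.

3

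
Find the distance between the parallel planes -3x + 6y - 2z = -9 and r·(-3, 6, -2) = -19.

With common normal n = (-3, 6, -2) (|n| = 7), the distance is |(-9) − (-19)|/|n| = 10/7.

10/7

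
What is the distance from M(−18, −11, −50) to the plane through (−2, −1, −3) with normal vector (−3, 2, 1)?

The plane has equation n·(r − (−2, −1, −3)) = 0, i.e. n·r = 1.
Then n·(−18, −11, −50) − 1 = −19.
|n| = √(9 + 4 + 1) = √14, so the distance is |-19|/√14 = 19/√14.

19/√14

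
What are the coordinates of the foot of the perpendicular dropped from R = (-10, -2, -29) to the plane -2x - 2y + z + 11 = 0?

n = (-2, -2, 1), |n|² = 9, and n·R − (-11) = 6.
t = 6/9 = 2/3, so the foot is R − t·n = (-10, -2, -29) − (2/3)·(-2, -2, 1) = (-26/3, -2/3, -89/3).

(-26/3, -2/3, -89/3)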